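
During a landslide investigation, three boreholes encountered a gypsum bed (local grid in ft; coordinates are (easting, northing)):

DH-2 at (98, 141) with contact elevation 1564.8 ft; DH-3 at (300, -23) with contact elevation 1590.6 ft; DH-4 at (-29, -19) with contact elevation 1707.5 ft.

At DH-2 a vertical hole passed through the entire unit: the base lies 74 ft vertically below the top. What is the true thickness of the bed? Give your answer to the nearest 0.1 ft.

Two edge vectors: DH-2→DH-3 = (202, -164, 25.8), DH-2→DH-4 = (-127, -160, 142.7).
Normal n = (DH-2→DH-3) × (DH-2→DH-4) = (-19274.8, -32102, -53148).
So ∂z/∂E = −n_x/n_z = −0.36266 and ∂z/∂N = −n_y/n_z = −0.60401.
|∇z| = √(a²+b²) = 0.70452, so dip δ = arctan(0.70452) = 35.17°.
True thickness = vertical thickness × cos δ = 74 × cos 35.17° = 60.5 ft.

60.5 ft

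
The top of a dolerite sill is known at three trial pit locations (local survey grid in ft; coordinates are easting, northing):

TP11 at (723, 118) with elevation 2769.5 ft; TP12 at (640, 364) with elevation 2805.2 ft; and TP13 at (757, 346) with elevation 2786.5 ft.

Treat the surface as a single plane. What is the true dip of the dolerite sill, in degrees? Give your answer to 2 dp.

9.87°

Let the plane be z = a·easting + b·northing + c.
TP12−TP11: −83a + 246b = 35.7;  TP13−TP11: 34a + 228b = 17.
Solving gives a = −0.14503, b = 0.09619.
Gradient magnitude |∇z| = √(a² + b²) = √(0.02103 + 0.00925) = 0.17403.
True dip = arctan(0.17403) = 9.87°, dipping toward ESE (azimuth ≈ 124°).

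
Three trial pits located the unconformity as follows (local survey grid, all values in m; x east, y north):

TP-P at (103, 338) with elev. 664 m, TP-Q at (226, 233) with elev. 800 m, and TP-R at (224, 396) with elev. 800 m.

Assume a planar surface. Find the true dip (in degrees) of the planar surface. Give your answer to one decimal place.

48.2°

Let the plane be z = a·x + b·y + c.
TP-Q−TP-P: 123a − 105b = 136;  TP-R−TP-P: 121a + 58b = 136.
Solving gives a = 1.11740, b = 0.01371.
Gradient magnitude |∇z| = √(a² + b²) = √(1.24857 + 0.00019) = 1.11748.
True dip = arctan(1.11748) = 48.2°, dipping toward W (azimuth ≈ 269°).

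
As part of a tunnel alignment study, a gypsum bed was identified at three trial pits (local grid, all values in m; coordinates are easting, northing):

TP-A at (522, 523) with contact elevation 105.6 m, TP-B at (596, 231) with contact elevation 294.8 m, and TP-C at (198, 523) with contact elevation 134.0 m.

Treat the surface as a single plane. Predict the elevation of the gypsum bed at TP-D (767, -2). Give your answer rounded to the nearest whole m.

Two edge vectors: TP-A→TP-B = (74, -292, 189.2), TP-A→TP-C = (-324, 0, 28.4).
Normal n = (TP-A→TP-B) × (TP-A→TP-C) = (-8292.8, -63402.4, -94608).
So ∂z/∂easting = −n_x/n_z = −0.08765 and ∂z/∂northing = −n_y/n_z = −0.67016.
Intercept c from TP-A: 105.6 + 45.76 + 350.49 = 501.85.
At (767, -2): z = −67.2 + 1.3 + 501.85 = 436.0 m.

436 m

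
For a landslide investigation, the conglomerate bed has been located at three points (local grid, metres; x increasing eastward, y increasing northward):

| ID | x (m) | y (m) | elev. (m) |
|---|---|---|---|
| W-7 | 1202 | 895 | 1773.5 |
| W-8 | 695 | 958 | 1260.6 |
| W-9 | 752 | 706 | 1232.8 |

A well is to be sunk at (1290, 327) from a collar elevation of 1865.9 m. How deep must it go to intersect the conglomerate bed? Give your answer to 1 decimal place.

Let the plane be z = a·x + b·y + c.
W-8−W-7: −507a + 63b = −512.9;  W-9−W-7: −450a − 189b = −540.7.
Solving gives a = 1.054997, b = 0.348948.
Then c = 1773.5 − a·1202 − b·895 = 193.08.
At (1290, 327): z_contact = 1360.95 + 114.11 + 193.08 = 1668.14 m.
Depth below ground = 1865.9 − 1668.14 = 197.8 m.

197.8 m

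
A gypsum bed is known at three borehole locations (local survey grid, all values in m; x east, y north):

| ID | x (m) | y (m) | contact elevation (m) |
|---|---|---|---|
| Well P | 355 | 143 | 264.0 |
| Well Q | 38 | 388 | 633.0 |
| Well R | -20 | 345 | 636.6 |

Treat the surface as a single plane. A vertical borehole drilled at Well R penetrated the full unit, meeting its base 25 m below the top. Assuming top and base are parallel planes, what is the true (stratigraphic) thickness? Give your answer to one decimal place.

18.2 m

Two edge vectors: Well P→Well Q = (-317, 245, 369), Well P→Well R = (-375, 202, 372.6).
Normal n = (Well P→Well Q) × (Well P→Well R) = (16749, -20260.8, 27841).
So ∂z/∂x = −n_x/n_z = −0.60159 and ∂z/∂y = −n_y/n_z = 0.72773.
|∇z| = √(a²+b²) = 0.94420, so dip δ = arctan(0.94420) = 43.36°.
True thickness = vertical thickness × cos δ = 25 × cos 43.36° = 18.2 m.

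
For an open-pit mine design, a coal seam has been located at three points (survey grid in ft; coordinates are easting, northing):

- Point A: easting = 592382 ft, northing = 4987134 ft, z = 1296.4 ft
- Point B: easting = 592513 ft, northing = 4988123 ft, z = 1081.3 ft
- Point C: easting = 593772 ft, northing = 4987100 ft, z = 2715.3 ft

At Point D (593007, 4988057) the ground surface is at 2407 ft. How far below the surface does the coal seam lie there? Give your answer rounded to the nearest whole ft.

Two edge vectors: Point A→Point B = (131, 989, -215.1), Point A→Point C = (1390, -34, 1418.9).
Normal n = (Point A→Point B) × (Point A→Point C) = (1395978.7, -484864.9, -1379164).
So ∂z/∂easting = −n_x/n_z = 1.01219195 and ∂z/∂northing = −n_y/n_z = −0.35156435.
Intercept c from Point A: 1296.4 − 599604.29 + 1753298.54 = 1154990.65.
At (593007, 4988057): z_contact = 600236.9 − 1753623.0 + 1154990.65 = 1604.5 ft.
Depth below ground = 2407 − 1604.5 = 802 ft.

802 ft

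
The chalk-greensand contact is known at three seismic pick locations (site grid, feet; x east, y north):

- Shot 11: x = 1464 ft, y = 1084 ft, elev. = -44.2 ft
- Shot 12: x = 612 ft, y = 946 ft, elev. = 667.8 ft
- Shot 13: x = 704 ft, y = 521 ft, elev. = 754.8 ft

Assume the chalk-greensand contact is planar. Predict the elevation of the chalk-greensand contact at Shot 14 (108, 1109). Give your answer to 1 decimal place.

997.8 ft

Two edge vectors: Shot 11→Shot 12 = (-852, -138, 712), Shot 11→Shot 13 = (-760, -563, 799).
Normal n = (Shot 11→Shot 12) × (Shot 11→Shot 13) = (290594, 139628, 374796).
So ∂z/∂x = −n_x/n_z = −0.775339 and ∂z/∂y = −n_y/n_z = −0.372544.
Intercept c from Shot 11: -44.2 + 1135.10 + 403.84 = 1494.73.
At (108, 1109): z = −83.7 − 413.2 + 1494.73 = 997.8 ft.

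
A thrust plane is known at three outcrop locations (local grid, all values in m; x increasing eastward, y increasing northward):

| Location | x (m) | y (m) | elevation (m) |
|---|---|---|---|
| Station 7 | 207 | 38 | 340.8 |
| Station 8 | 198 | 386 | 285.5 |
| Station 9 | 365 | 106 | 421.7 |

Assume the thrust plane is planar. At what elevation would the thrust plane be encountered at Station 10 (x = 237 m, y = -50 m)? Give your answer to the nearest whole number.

371 m

Let the plane be z = a·x + b·y + c.
Station 8−Station 7: −9a + 348b = −55.3;  Station 9−Station 7: 158a + 68b = 80.9.
Solving gives a = 0.57403, b = −0.14406.
Then c = 340.8 − a·207 − b·38 = 227.45.
At (237, -50): z = 136.0 + 7.2 + 227.45 = 370.7 m.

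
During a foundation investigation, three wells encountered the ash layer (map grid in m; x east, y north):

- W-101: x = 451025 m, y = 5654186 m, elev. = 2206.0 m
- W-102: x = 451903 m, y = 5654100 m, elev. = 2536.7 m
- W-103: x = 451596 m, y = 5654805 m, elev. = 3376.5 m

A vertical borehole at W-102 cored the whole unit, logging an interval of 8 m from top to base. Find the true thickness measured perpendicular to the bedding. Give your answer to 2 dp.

Let the plane be z = a·x + b·y + c.
W-102−W-101: 878a − 86b = 330.7;  W-103−W-101: 571a + 619b = 1170.5.
Solving gives a = 0.51531, b = 1.41560.
|∇z| = √(a²+b²) = 1.50648, so dip δ = arctan(1.50648) = 56.42°.
True thickness = vertical thickness × cos δ = 8 × cos 56.42° = 4.42 m.

4.42 m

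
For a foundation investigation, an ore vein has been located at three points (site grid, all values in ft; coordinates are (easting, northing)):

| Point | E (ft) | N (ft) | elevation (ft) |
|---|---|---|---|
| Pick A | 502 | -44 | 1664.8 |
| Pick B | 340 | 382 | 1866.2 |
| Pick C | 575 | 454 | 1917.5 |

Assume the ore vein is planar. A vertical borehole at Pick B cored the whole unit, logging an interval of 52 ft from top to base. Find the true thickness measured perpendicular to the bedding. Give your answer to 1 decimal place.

Let the plane be z = a·E + b·N + c.
Pick B−Pick A: −162a + 426b = 201.4;  Pick C−Pick A: 73a + 498b = 252.7.
Solving gives a = 0.06578, b = 0.49779.
|∇z| = √(a²+b²) = 0.50211, so dip δ = arctan(0.50211) = 26.66°.
True thickness = vertical thickness × cos δ = 52 × cos 26.66° = 46.5 ft.

46.5 ft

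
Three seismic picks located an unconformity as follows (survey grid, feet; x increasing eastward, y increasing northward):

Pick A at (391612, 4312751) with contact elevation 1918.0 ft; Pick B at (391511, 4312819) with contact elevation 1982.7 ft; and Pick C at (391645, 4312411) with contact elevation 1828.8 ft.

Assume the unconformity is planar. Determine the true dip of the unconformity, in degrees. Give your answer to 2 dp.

28.40°

Two edge vectors: Pick A→Pick B = (-101, 68, 64.7), Pick A→Pick C = (33, -340, -89.2).
Normal n = (Pick A→Pick B) × (Pick A→Pick C) = (15932.4, -6874.1, 32096).
So ∂z/∂x = −n_x/n_z = −0.49640 and ∂z/∂y = −n_y/n_z = 0.21417.
Gradient magnitude |∇z| = √(a² + b²) = √(0.24641 + 0.04587) = 0.54063.
True dip = arctan(0.54063) = 28.40°, dipping toward ESE (azimuth ≈ 113°).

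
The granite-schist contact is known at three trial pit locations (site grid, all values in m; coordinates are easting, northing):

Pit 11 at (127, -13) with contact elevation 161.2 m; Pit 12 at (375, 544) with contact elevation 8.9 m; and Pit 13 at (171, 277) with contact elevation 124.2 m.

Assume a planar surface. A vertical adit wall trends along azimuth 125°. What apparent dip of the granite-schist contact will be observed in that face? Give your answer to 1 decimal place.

Two edge vectors: Pit 11→Pit 12 = (248, 557, -152.3), Pit 11→Pit 13 = (44, 290, -37).
Normal n = (Pit 11→Pit 12) × (Pit 11→Pit 13) = (23558, 2474.8, 47412).
So ∂z/∂easting = −n_x/n_z = −0.49688 and ∂z/∂northing = −n_y/n_z = −0.05220.
Unit vector along 125° is (sin 125°, cos 125°) = (0.8192, -0.5736).
Slope in that direction = a·(0.8192) + b·(-0.5736) = −0.37708.
Apparent dip = arctan|0.37708| = 20.7° (true dip is 26.5°, so apparent ≤ true as expected).

20.7°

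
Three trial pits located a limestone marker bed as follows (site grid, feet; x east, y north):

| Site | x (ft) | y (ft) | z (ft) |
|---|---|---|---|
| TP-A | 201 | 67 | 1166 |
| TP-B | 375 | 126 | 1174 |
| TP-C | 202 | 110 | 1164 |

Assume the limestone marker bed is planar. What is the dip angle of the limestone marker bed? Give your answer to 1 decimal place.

Two edge vectors: TP-A→TP-B = (174, 59, 8), TP-A→TP-C = (1, 43, -2).
Normal n = (TP-A→TP-B) × (TP-A→TP-C) = (-462, 356, 7423).
So ∂z/∂x = −n_x/n_z = 0.06224 and ∂z/∂y = −n_y/n_z = −0.04796.
Gradient magnitude |∇z| = √(a² + b²) = √(0.00387 + 0.00230) = 0.07857.
True dip = arctan(0.07857) = 4.5°, dipping toward NW (azimuth ≈ 308°).

4.5°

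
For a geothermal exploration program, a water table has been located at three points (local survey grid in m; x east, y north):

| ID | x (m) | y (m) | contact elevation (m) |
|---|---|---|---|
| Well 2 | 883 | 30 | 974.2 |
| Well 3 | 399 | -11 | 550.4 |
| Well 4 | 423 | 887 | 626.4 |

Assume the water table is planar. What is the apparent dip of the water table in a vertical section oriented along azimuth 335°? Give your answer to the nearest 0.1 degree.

17.3°

Two edge vectors: Well 2→Well 3 = (-484, -41, -423.8), Well 2→Well 4 = (-460, 857, -347.8).
Normal n = (Well 2→Well 3) × (Well 2→Well 4) = (377456.4, 26612.8, -433648).
So ∂z/∂x = −n_x/n_z = 0.87042 and ∂z/∂y = −n_y/n_z = 0.06137.
Unit vector along 335° is (sin 335°, cos 335°) = (-0.4226, 0.9063).
Slope in that direction = a·(-0.4226) + b·(0.9063) = −0.31224.
Apparent dip = arctan|0.31224| = 17.3° (true dip is 41.1°, so apparent ≤ true as expected).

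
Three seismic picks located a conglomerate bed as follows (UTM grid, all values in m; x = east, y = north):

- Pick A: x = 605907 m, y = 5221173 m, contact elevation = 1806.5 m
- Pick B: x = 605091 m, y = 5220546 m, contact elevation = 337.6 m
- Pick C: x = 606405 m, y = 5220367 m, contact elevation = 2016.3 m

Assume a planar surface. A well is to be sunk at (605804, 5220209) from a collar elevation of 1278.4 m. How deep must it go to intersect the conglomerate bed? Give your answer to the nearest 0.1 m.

168.5 m

Let the plane be z = a·x + b·y + c.
Pick B−Pick A: −816a − 627b = −1468.9;  Pick C−Pick A: 498a − 806b = 209.8.
Solving gives a = 1.356243982, b = 0.577679284.
Then c = 1806.5 − a·605907 − b·5221173 = −3836114.70.
At (605804, 5220209): z_contact = 821618.03 + 3015606.60 − 3836114.70 = 1109.92 m.
Depth below ground = 1278.4 − 1109.92 = 168.5 m.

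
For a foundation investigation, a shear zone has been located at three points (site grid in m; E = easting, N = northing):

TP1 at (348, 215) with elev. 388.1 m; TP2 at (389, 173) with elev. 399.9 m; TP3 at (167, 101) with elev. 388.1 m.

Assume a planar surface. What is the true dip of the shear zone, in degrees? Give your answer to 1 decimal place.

11.6°

Let the plane be z = a·E + b·N + c.
TP2−TP1: 41a − 42b = 11.8;  TP3−TP1: −181a − 114b = 0.
Solving gives a = 0.10958, b = −0.17398.
Gradient magnitude |∇z| = √(a² + b²) = √(0.01201 + 0.03027) = 0.20561.
True dip = arctan(0.20561) = 11.6°, dipping toward NNW (azimuth ≈ 328°).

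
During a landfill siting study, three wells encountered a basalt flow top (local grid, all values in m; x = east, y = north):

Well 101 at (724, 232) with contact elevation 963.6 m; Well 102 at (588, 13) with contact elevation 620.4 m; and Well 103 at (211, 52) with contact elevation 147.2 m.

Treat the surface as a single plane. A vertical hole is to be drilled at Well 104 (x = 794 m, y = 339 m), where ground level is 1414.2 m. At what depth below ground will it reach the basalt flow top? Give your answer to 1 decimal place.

Let the plane be z = a·x + b·y + c.
Well 102−Well 101: −136a − 219b = −343.2;  Well 103−Well 101: −513a − 180b = −816.4.
Solving gives a = 1.33174, b = 0.74011.
Then c = 963.6 − a·724 − b·232 = −172.28.
At (794, 339): z_contact = 1057.40 + 250.90 − 172.28 = 1136.01 m.
Depth below ground = 1414.2 − 1136.01 = 278.2 m.

278.2 m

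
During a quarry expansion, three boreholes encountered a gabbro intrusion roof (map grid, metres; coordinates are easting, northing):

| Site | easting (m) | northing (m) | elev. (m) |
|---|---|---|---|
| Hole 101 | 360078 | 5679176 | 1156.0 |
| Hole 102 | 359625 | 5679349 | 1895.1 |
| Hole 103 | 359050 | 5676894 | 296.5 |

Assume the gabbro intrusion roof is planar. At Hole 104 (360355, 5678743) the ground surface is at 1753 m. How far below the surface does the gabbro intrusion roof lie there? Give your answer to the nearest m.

Two edge vectors: Hole 101→Hole 102 = (-453, 173, 739.1), Hole 101→Hole 103 = (-1028, -2282, -859.5).
Normal n = (Hole 101→Hole 102) × (Hole 101→Hole 103) = (1537932.7, -1149148.3, 1211590).
So ∂z/∂easting = −n_x/n_z = −1.26935077 and ∂z/∂northing = −n_y/n_z = 0.94846301.
Intercept c from Hole 101: 1156 + 457065.29 − 5386488.37 = −4928267.08.
At (360355, 5678743): z_contact = −457416.9 + 5386077.7 − 4928267.08 = 393.7 m.
Depth below ground = 1753 − 393.7 = 1359 m.

1359 m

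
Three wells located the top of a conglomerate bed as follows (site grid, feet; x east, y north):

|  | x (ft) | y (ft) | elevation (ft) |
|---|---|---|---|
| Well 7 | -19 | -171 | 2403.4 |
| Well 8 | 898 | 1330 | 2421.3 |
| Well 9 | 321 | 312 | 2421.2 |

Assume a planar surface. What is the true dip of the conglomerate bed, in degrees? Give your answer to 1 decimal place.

17.1°

Let the plane be z = a·x + b·y + c.
Well 8−Well 7: 917a + 1501b = 17.9;  Well 9−Well 7: 340a + 483b = 17.8.
Solving gives a = 0.26802, b = −0.15181.
Gradient magnitude |∇z| = √(a² + b²) = √(0.07183 + 0.02305) = 0.30803.
True dip = arctan(0.30803) = 17.1°, dipping toward WNW (azimuth ≈ 300°).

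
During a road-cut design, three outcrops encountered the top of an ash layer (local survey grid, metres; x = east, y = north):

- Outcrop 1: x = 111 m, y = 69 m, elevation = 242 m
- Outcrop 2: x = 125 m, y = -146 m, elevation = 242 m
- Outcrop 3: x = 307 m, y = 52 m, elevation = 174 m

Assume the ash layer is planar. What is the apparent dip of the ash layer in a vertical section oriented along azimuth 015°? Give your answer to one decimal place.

Two edge vectors: Outcrop 1→Outcrop 2 = (14, -215, 0), Outcrop 1→Outcrop 3 = (196, -17, -68).
Normal n = (Outcrop 1→Outcrop 2) × (Outcrop 1→Outcrop 3) = (14620, 952, 41902).
So ∂z/∂x = −n_x/n_z = −0.34891 and ∂z/∂y = −n_y/n_z = −0.02272.
Unit vector along 015° is (sin 15°, cos 15°) = (0.2588, 0.9659).
Slope in that direction = a·(0.2588) + b·(0.9659) = −0.11225.
Apparent dip = arctan|0.11225| = 6.4° (true dip is 19.3°, so apparent ≤ true as expected).

6.4°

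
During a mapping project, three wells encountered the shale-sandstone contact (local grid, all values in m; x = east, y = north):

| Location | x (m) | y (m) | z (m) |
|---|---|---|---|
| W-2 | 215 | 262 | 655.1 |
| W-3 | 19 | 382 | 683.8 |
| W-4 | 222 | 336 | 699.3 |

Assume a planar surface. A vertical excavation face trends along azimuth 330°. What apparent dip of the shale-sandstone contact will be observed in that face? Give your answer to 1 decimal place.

21.6°

Two edge vectors: W-2→W-3 = (-196, 120, 28.7), W-2→W-4 = (7, 74, 44.2).
Normal n = (W-2→W-3) × (W-2→W-4) = (3180.2, 8864.1, -15344).
So ∂z/∂x = −n_x/n_z = 0.20726 and ∂z/∂y = −n_y/n_z = 0.57769.
Unit vector along 330° is (sin 330°, cos 330°) = (-0.5000, 0.8660).
Slope in that direction = a·(-0.5000) + b·(0.8660) = 0.39667.
Apparent dip = arctan|0.39667| = 21.6° (true dip is 31.5°, so apparent ≤ true as expected).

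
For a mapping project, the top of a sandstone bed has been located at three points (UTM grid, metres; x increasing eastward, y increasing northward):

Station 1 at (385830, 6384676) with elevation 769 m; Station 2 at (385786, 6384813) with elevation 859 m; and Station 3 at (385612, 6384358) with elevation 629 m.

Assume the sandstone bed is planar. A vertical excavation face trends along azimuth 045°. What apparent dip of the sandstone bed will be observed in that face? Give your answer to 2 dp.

14.76°

Two edge vectors: Station 1→Station 2 = (-44, 137, 90), Station 1→Station 3 = (-218, -318, -140).
Normal n = (Station 1→Station 2) × (Station 1→Station 3) = (9440, -25780, 43858).
So ∂z/∂x = −n_x/n_z = −0.21524 and ∂z/∂y = −n_y/n_z = 0.58781.
Unit vector along 045° is (sin 45°, cos 45°) = (0.7071, 0.7071).
Slope in that direction = a·(0.7071) + b·(0.7071) = 0.26344.
Apparent dip = arctan|0.26344| = 14.76° (true dip is 32.0°, so apparent ≤ true as expected).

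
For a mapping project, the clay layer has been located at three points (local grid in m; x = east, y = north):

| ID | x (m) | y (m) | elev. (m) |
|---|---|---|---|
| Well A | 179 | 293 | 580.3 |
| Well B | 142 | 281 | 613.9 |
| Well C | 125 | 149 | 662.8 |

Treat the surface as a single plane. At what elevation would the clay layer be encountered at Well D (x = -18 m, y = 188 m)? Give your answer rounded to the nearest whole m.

Let the plane be z = a·x + b·y + c.
Well B−Well A: −37a − 12b = 33.6;  Well C−Well A: −54a − 144b = 82.5.
Solving gives a = −0.82231, b = −0.26455.
Then c = 580.3 − a·179 − b·293 = 805.01.
At (-18, 188): z = 14.8 − 49.7 + 805.01 = 770.1 m.

770 m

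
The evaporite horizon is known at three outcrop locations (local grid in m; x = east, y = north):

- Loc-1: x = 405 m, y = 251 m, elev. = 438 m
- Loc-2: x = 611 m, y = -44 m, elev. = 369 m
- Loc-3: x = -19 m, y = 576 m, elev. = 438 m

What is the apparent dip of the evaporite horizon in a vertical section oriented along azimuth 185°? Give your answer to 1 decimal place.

28.1°

Two edge vectors: Loc-1→Loc-2 = (206, -295, -69), Loc-1→Loc-3 = (-424, 325, 0).
Normal n = (Loc-1→Loc-2) × (Loc-1→Loc-3) = (22425, 29256, -58130).
So ∂z/∂x = −n_x/n_z = 0.38577 and ∂z/∂y = −n_y/n_z = 0.50329.
Unit vector along 185° is (sin 185°, cos 185°) = (-0.0872, -0.9962).
Slope in that direction = a·(-0.0872) + b·(-0.9962) = −0.53499.
Apparent dip = arctan|0.53499| = 28.1° (true dip is 32.4°, so apparent ≤ true as expected).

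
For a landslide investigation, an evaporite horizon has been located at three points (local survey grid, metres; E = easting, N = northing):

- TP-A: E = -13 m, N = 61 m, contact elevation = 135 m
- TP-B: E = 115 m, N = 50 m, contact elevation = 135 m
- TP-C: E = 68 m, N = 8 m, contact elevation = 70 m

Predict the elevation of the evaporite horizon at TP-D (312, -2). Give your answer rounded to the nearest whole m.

85 m

Two edge vectors: TP-A→TP-B = (128, -11, 0), TP-A→TP-C = (81, -53, -65).
Normal n = (TP-A→TP-B) × (TP-A→TP-C) = (715, 8320, -5893).
So ∂z/∂E = −n_x/n_z = 0.12133 and ∂z/∂N = −n_y/n_z = 1.41184.
Intercept c from TP-A: 135 + 1.58 − 86.12 = 50.45.
At (312, -2): z = 37.9 − 2.8 + 50.45 = 85.5 m.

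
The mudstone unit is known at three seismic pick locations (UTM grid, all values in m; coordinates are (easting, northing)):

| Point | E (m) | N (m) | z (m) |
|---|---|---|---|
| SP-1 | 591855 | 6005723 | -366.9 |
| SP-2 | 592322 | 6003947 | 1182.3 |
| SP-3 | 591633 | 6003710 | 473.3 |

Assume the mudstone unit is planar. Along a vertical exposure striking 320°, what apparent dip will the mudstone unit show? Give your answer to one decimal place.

Two edge vectors: SP-1→SP-2 = (467, -1776, 1549.2), SP-1→SP-3 = (-222, -2013, 840.2).
Normal n = (SP-1→SP-2) × (SP-1→SP-3) = (1626344.4, -736295.8, -1334343).
So ∂z/∂E = −n_x/n_z = 1.21884 and ∂z/∂N = −n_y/n_z = −0.55180.
Unit vector along 320° is (sin 320°, cos 320°) = (-0.6428, 0.7660).
Slope in that direction = a·(-0.6428) + b·(0.7660) = −1.20616.
Apparent dip = arctan|1.20616| = 50.3° (true dip is 53.2°, so apparent ≤ true as expected).

50.3°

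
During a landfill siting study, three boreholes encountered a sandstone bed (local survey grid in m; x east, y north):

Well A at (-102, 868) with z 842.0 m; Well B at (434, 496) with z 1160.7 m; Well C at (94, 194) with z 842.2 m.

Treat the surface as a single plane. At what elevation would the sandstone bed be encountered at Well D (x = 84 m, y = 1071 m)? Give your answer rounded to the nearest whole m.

1024 m

Two edge vectors: Well A→Well B = (536, -372, 318.7), Well A→Well C = (196, -674, 0.2).
Normal n = (Well A→Well B) × (Well A→Well C) = (214729.4, 62358, -288352).
So ∂z/∂x = −n_x/n_z = 0.74468 and ∂z/∂y = −n_y/n_z = 0.21626.
Intercept c from Well A: 842 + 75.96 − 187.71 = 730.25.
At (84, 1071): z = 62.6 + 231.6 + 730.25 = 1024.4 m.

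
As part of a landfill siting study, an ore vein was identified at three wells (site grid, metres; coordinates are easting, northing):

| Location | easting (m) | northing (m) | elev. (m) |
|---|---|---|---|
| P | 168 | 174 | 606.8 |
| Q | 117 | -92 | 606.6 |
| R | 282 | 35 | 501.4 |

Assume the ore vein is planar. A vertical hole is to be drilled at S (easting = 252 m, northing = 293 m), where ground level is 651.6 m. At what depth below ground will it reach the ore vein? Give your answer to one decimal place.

90.5 m

Let the plane be z = a·easting + b·northing + c.
Q−P: −51a − 266b = −0.2;  R−P: 114a − 139b = −105.4.
Solving gives a = −0.74863, b = 0.14429.
Then c = 606.8 − a·168 − b·174 = 707.46.
At (252, 293): z_contact = −188.66 + 42.28 + 707.46 = 561.08 m.
Depth below ground = 651.6 − 561.08 = 90.5 m.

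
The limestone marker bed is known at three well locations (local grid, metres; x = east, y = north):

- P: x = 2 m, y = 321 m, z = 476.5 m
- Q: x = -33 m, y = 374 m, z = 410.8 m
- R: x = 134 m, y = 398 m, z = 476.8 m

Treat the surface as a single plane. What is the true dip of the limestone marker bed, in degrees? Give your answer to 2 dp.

46.01°

Let the plane be z = a·x + b·y + c.
Q−P: −35a + 53b = −65.7;  R−P: 132a + 77b = 0.3.
Solving gives a = 0.52366, b = −0.89381.
Gradient magnitude |∇z| = √(a² + b²) = √(0.27422 + 0.79889) = 1.03591.
True dip = arctan(1.03591) = 46.01°, dipping toward NNW (azimuth ≈ 330°).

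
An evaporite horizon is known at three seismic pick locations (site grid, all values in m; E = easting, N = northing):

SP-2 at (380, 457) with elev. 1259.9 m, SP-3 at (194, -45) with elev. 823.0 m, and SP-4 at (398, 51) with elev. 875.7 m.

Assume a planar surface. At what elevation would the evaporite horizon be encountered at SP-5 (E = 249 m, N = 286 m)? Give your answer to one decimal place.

1123.5 m

Let the plane be z = a·E + b·N + c.
SP-3−SP-2: −186a − 502b = −436.9;  SP-4−SP-2: 18a − 406b = −384.2.
Solving gives a = −0.18317, b = 0.93818.
Then c = 1259.9 − a·380 − b·457 = 900.75.
At (249, 286): z = −45.6 + 268.3 + 900.75 = 1123.5 m.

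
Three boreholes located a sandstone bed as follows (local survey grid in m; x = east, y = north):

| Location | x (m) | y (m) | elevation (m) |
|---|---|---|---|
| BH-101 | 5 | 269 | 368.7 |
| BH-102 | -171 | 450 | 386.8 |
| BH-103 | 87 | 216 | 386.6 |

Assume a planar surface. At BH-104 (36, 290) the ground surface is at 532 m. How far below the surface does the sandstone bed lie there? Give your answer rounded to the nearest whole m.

122 m

Let the plane be z = a·x + b·y + c.
BH-102−BH-101: −176a + 181b = 18.1;  BH-103−BH-101: 82a − 53b = 17.9.
Solving gives a = 0.76155, b = 0.84052.
Then c = 368.7 − a·5 − b·269 = 138.79.
At (36, 290): z_contact = 27.4 + 243.7 + 138.79 = 410.0 m.
Depth below ground = 532 − 410.0 = 122 m.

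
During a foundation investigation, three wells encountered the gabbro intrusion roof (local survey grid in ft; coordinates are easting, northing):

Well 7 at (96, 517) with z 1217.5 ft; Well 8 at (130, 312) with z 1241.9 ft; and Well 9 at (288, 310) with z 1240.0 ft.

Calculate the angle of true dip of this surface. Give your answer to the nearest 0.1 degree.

Let the plane be z = a·easting + b·northing + c.
Well 8−Well 7: 34a − 205b = 24.4;  Well 9−Well 7: 192a − 207b = 22.5.
Solving gives a = −0.01356, b = −0.12127.
Gradient magnitude |∇z| = √(a² + b²) = √(0.00018 + 0.01471) = 0.12203.
True dip = arctan(0.12203) = 7.0°, dipping toward N (azimuth ≈ 006°).

7.0°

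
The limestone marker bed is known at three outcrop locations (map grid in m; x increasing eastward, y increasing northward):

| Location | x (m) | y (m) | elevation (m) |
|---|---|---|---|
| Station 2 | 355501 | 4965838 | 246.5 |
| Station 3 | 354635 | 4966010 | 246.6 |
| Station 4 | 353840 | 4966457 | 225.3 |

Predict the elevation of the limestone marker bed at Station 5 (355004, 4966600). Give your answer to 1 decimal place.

Two edge vectors: Station 2→Station 3 = (-866, 172, 0.1), Station 2→Station 4 = (-1661, 619, -21.2).
Normal n = (Station 2→Station 3) × (Station 2→Station 4) = (-3708.3, -18525.3, -250362).
So ∂z/∂x = −n_x/n_z = −0.014811753 and ∂z/∂y = −n_y/n_z = −0.073994057.
Intercept c from Station 2: 246.5 + 5265.59 + 367442.50 = 372954.59.
At (355004, 4966600): z = −5258.2 − 367498.9 + 372954.59 = 197.5 m.

197.5 m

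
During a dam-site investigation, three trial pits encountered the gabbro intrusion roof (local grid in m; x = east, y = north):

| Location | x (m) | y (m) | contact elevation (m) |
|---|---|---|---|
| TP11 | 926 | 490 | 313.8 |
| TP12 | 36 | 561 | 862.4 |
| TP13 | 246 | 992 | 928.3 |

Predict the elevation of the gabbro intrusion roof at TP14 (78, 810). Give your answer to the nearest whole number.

Let the plane be z = a·x + b·y + c.
TP12−TP11: −890a + 71b = 548.6;  TP13−TP11: −680a + 502b = 614.5.
Solving gives a = −0.58160, b = 0.43628.
Then c = 313.8 − a·926 − b·490 = 638.59.
At (78, 810): z = −45.4 + 353.4 + 638.59 = 946.6 m.

947 m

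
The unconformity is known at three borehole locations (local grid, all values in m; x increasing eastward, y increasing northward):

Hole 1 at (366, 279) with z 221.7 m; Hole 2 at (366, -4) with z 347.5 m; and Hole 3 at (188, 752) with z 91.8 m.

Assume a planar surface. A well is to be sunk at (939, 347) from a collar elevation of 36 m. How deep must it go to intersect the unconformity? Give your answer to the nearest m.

103 m

Let the plane be z = a·x + b·y + c.
Hole 2−Hole 1: 0a − 283b = 125.8;  Hole 3−Hole 1: −178a + 473b = −129.9.
Solving gives a = −0.45146, b = −0.44452.
Then c = 221.7 − a·366 − b·279 = 510.96.
At (939, 347): z_contact = −423.9 − 154.2 + 510.96 = -67.2 m.
Depth below ground = 36 − (-67.2) = 103 m.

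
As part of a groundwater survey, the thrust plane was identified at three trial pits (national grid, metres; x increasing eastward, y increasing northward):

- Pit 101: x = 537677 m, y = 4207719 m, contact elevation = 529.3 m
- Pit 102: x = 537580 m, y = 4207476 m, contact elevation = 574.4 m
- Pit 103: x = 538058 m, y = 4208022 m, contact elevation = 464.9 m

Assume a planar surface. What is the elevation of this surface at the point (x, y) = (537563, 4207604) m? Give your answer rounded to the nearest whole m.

553 m

Two edge vectors: Pit 101→Pit 102 = (-97, -243, 45.1), Pit 101→Pit 103 = (381, 303, -64.4).
Normal n = (Pit 101→Pit 102) × (Pit 101→Pit 103) = (1983.9, 10936.3, 63192).
So ∂z/∂x = −n_x/n_z = −0.03139480 and ∂z/∂y = −n_y/n_z = −0.17306463.
Intercept c from Pit 101: 529.3 + 16880.26 + 728207.33 = 745616.89.
At (537563, 4207604): z = −16876.7 − 728187.4 + 745616.89 = 552.8 m.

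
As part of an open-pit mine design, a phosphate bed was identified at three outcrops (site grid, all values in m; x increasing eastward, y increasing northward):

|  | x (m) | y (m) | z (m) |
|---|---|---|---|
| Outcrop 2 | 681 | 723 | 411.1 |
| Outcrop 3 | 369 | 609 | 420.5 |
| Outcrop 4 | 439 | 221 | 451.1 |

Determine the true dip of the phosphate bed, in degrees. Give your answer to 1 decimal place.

Two edge vectors: Outcrop 2→Outcrop 3 = (-312, -114, 9.4), Outcrop 2→Outcrop 4 = (-242, -502, 40).
Normal n = (Outcrop 2→Outcrop 3) × (Outcrop 2→Outcrop 4) = (158.8, 10205.2, 129036).
So ∂z/∂x = −n_x/n_z = −0.00123 and ∂z/∂y = −n_y/n_z = −0.07909.
Gradient magnitude |∇z| = √(a² + b²) = √(0.00000 + 0.00625) = 0.07910.
True dip = arctan(0.07910) = 4.5°, dipping toward N (azimuth ≈ 001°).

4.5°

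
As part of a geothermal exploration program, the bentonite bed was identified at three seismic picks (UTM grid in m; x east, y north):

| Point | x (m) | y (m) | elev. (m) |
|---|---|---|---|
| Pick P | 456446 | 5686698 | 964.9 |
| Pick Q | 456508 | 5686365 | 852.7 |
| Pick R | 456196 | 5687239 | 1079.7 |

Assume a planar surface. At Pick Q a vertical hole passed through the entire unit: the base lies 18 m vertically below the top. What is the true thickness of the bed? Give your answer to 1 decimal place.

15.3 m

Let the plane be z = a·x + b·y + c.
Pick Q−Pick P: 62a − 333b = −112.2;  Pick R−Pick P: −250a + 541b = 114.8.
Solving gives a = 0.45208, b = 0.42111.
|∇z| = √(a²+b²) = 0.61782, so dip δ = arctan(0.61782) = 31.71°.
True thickness = vertical thickness × cos δ = 18 × cos 31.71° = 15.3 m.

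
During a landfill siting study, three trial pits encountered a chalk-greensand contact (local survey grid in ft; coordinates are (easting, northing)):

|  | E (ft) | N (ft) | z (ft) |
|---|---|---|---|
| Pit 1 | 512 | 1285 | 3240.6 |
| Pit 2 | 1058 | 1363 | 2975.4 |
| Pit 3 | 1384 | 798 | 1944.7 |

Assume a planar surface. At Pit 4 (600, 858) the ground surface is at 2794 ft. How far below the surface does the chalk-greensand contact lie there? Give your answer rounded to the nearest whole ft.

223 ft

Two edge vectors: Pit 1→Pit 2 = (546, 78, -265.2), Pit 1→Pit 3 = (872, -487, -1295.9).
Normal n = (Pit 1→Pit 2) × (Pit 1→Pit 3) = (-230232.6, 476307, -333918).
So ∂z/∂E = −n_x/n_z = −0.68949 and ∂z/∂N = −n_y/n_z = 1.42642.
Intercept c from Pit 1: 3240.6 + 353.02 − 1832.95 = 1760.67.
At (600, 858): z_contact = −413.7 + 1223.9 + 1760.67 = 2570.8 ft.
Depth below ground = 2794 − 2570.8 = 223 ft.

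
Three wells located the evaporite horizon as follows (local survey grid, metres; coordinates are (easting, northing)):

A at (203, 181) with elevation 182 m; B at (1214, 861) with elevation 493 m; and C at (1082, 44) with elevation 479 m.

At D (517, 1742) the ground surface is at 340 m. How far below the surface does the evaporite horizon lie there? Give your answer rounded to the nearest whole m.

Two edge vectors: A→B = (1011, 680, 311), A→C = (879, -137, 297).
Normal n = (A→B) × (A→C) = (244567, -26898, -736227).
So ∂z/∂E = −n_x/n_z = 0.33219 and ∂z/∂N = −n_y/n_z = −0.03653.
Intercept c from A: 182 − 67.43 + 6.61 = 121.18.
At (517, 1742): z_contact = 171.7 − 63.6 + 121.18 = 229.3 m.
Depth below ground = 340 − 229.3 = 111 m.

111 m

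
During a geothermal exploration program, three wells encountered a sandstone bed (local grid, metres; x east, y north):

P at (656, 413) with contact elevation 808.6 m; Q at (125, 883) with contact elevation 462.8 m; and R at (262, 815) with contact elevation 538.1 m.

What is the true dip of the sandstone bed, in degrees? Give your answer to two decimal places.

26.32°

Let the plane be z = a·x + b·y + c.
Q−P: −531a + 470b = −345.8;  R−P: −394a + 402b = −270.5.
Solving gives a = 0.41993, b = −0.26131.
Gradient magnitude |∇z| = √(a² + b²) = √(0.17635 + 0.06828) = 0.49460.
True dip = arctan(0.49460) = 26.32°, dipping toward WNW (azimuth ≈ 302°).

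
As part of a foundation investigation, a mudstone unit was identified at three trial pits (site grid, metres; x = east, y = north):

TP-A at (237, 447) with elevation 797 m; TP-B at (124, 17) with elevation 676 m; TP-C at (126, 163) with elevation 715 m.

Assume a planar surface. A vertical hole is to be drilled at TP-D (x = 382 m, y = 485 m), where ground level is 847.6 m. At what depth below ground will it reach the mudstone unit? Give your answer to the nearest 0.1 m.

32.2 m

Two edge vectors: TP-A→TP-B = (-113, -430, -121), TP-A→TP-C = (-111, -284, -82).
Normal n = (TP-A→TP-B) × (TP-A→TP-C) = (896, 4165, -15638).
So ∂z/∂x = −n_x/n_z = 0.05730 and ∂z/∂y = −n_y/n_z = 0.26634.
Intercept c from TP-A: 797 − 13.58 − 119.05 = 664.37.
At (382, 485): z_contact = 21.89 + 129.17 + 664.37 = 815.43 m.
Depth below ground = 847.6 − 815.43 = 32.2 m.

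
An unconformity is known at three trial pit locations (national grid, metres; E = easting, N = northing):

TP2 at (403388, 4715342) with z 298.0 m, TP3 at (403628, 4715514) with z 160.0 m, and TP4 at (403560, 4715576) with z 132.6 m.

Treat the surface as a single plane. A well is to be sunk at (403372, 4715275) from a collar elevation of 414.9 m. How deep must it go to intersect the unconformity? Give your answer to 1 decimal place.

Let the plane be z = a·E + b·N + c.
TP3−TP2: 240a + 172b = −138;  TP4−TP2: 172a + 234b = −165.4.
Solving gives a = −0.144611680, b = −0.600541842.
Then c = 298 − a·403388 − b·4715342 = 2890392.79.
At (403372, 4715275): z_contact = −58332.30 − 2831719.94 + 2890392.79 = 340.55 m.
Depth below ground = 414.9 − 340.55 = 74.3 m.

74.3 m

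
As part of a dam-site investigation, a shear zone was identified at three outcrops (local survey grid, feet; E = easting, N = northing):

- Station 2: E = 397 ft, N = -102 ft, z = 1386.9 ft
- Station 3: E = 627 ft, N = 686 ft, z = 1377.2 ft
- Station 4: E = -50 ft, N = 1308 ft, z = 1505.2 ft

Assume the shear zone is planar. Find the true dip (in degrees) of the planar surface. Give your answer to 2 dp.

Let the plane be z = a·E + b·N + c.
Station 3−Station 2: 230a + 788b = −9.7;  Station 4−Station 2: −447a + 1410b = 118.3.
Solving gives a = −0.15801, b = 0.03381.
Gradient magnitude |∇z| = √(a² + b²) = √(0.02497 + 0.00114) = 0.16158.
True dip = arctan(0.16158) = 9.18°, dipping toward ESE (azimuth ≈ 102°).

9.18°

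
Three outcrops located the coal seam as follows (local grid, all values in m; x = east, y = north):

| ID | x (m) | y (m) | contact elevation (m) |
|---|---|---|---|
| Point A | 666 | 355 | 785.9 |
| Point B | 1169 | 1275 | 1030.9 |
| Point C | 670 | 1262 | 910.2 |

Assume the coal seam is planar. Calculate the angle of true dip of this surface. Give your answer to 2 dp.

Let the plane be z = a·x + b·y + c.
Point B−Point A: 503a + 920b = 245;  Point C−Point A: 4a + 907b = 124.3.
Solving gives a = 0.23834, b = 0.13599.
Gradient magnitude |∇z| = √(a² + b²) = √(0.05681 + 0.01849) = 0.27441.
True dip = arctan(0.27441) = 15.34°, dipping toward WSW (azimuth ≈ 240°).

15.34°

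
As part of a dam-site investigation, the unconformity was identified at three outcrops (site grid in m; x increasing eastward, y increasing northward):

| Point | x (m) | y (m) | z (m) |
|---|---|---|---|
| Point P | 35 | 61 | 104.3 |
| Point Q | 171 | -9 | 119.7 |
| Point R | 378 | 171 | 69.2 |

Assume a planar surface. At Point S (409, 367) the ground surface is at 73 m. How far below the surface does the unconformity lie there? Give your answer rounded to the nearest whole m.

55 m

Two edge vectors: Point P→Point Q = (136, -70, 15.4), Point P→Point R = (343, 110, -35.1).
Normal n = (Point P→Point Q) × (Point P→Point R) = (763, 10055.8, 38970).
So ∂z/∂x = −n_x/n_z = −0.01958 and ∂z/∂y = −n_y/n_z = −0.25804.
Intercept c from Point P: 104.3 + 0.69 + 15.74 = 120.73.
At (409, 367): z_contact = −8.0 − 94.7 + 120.73 = 18.0 m.
Depth below ground = 73 − 18.0 = 55 m.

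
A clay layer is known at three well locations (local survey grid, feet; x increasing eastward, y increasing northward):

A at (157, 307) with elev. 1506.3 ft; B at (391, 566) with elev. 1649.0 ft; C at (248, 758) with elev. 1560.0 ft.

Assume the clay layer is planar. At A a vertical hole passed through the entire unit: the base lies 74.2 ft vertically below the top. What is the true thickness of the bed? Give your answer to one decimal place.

63.2 ft

Let the plane be z = a·x + b·y + c.
B−A: 234a + 259b = 142.7;  C−A: 91a + 451b = 53.7.
Solving gives a = 0.61550, b = −0.00512.
|∇z| = √(a²+b²) = 0.61552, so dip δ = arctan(0.61552) = 31.61°.
True thickness = vertical thickness × cos δ = 74.2 × cos 31.61° = 63.2 ft.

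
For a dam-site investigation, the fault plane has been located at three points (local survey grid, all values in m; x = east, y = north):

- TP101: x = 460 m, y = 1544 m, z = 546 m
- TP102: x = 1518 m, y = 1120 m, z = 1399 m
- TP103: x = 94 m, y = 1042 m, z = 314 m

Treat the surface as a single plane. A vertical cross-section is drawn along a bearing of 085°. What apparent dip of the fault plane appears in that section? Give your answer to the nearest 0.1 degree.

37.1°

Two edge vectors: TP101→TP102 = (1058, -424, 853), TP101→TP103 = (-366, -502, -232).
Normal n = (TP101→TP102) × (TP101→TP103) = (526574, -66742, -686300).
So ∂z/∂x = −n_x/n_z = 0.76727 and ∂z/∂y = −n_y/n_z = −0.09725.
Unit vector along 085° is (sin 85°, cos 85°) = (0.9962, 0.0872).
Slope in that direction = a·(0.9962) + b·(0.0872) = 0.75587.
Apparent dip = arctan|0.75587| = 37.1° (true dip is 37.7°, so apparent ≤ true as expected).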